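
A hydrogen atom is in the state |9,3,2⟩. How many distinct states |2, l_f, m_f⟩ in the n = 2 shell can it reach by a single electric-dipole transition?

E1 requires l_f ∈ {2, 4}, but neither lies in [0, 1], so no final state is reachable.
Total: 0.

0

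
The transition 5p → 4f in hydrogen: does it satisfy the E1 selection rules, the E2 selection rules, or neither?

Δl = 3 − 1 = +2; l_i + l_f = 4.
E1 (Δl = ±1): not satisfied.
E2 (Δl = 0,±2, l_i+l_f ≥ 2): satisfied.

E2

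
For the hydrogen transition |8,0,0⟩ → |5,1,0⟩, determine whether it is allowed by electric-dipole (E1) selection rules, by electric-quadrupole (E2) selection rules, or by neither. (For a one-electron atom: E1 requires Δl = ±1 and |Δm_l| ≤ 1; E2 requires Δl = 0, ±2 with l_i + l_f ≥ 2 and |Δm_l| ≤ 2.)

Δl = 1 − 0 = +1; l_i + l_f = 1.
Δm_l = +0.
E1 (Δl = ±1, |Δm_l| ≤ 1): satisfied.
E2 (Δl = 0,±2, l_i+l_f ≥ 2, |Δm_l| ≤ 2): not satisfied.

E1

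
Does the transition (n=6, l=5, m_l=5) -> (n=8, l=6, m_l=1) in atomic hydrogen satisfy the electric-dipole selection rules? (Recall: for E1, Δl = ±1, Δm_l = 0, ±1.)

l: 5 → 6 (Δl = +1). Δl = ±1 ✓.
Δm_l = 1 − (5) = -4. E1 requires Δm_l = 0, ±1: ✗.
The transition is electric-dipole forbidden.

forbidden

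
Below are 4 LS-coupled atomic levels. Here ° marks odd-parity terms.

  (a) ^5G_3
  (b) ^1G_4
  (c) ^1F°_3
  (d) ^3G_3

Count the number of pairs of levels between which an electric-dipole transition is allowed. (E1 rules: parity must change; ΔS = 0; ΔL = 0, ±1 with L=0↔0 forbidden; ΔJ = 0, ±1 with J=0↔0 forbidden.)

(a)–(b): forbidden (parity, ΔS).
(a)–(c): forbidden (ΔS).
(a)–(d): forbidden (parity, ΔS).
(b)–(c): allowed.
(b)–(d): forbidden (parity, ΔS).
(c)–(d): forbidden (ΔS).
Allowed pairs: 1 of 6.

1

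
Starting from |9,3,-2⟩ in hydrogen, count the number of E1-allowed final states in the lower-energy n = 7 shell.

E1 requires Δl = ±1, so l_f ∈ {2, 4}; with 0 ≤ l_f ≤ n_f−1 = 6, the allowed l_f values are {2, 4}.
For l_f = 2: m_f ∈ {m_i−1, m_i, m_i+1} ∩ [−2, 2] = {-2, -1} → 2 states.
For l_f = 4: m_f ∈ {m_i−1, m_i, m_i+1} ∩ [−4, 4] = {-3, -2, -1} → 3 states.
Total: 5.

5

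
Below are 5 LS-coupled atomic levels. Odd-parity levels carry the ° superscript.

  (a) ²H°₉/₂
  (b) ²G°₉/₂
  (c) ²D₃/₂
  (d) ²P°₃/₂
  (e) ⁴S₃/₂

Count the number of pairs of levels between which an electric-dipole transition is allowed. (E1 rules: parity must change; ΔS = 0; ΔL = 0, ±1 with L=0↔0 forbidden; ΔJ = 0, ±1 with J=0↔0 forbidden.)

(a)–(b): forbidden (parity).
(a)–(c): forbidden (ΔL, ΔJ).
(a)–(d): forbidden (parity, ΔL, ΔJ).
(a)–(e): forbidden (ΔS, ΔL, ΔJ).
(b)–(c): forbidden (ΔL, ΔJ).
(b)–(d): forbidden (parity, ΔL, ΔJ).
(b)–(e): forbidden (ΔS, ΔL, ΔJ).
(c)–(d): allowed.
(c)–(e): forbidden (parity, ΔS, ΔL).
(d)–(e): forbidden (ΔS).
Allowed pairs: 1 of 10.

1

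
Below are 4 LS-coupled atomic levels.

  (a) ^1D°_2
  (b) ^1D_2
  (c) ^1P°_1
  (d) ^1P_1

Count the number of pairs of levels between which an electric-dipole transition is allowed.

(a)–(b): allowed.
(a)–(c): forbidden (parity).
(a)–(d): allowed.
(b)–(c): allowed.
(b)–(d): forbidden (parity).
(c)–(d): allowed.
Allowed pairs: 4 of 6.

4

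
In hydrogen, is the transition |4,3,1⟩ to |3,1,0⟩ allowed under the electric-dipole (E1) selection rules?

Initial l = 3, final l = 1, so Δl = -2. E1 requires Δl = ±1: ✗.
m_l: 1 → 0 (Δm_l = -1). |Δm_l| ≤ 1 ✓.
The transition is electric-dipole forbidden.

forbidden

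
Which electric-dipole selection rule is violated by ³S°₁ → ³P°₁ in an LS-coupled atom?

Initial level: S=1, L=0, J=1, parity odd. Final level: S=1, L=1, J=1, parity odd.
Parity must change: odd → odd — violated.
ΔS = 0: S: 1 → 1 — satisfied.
ΔL = 0, ±1 (not L=0↔0): L: 0 → 1, ΔL = +1 — satisfied.
ΔJ = 0, ±1 (not J=0↔0): J: 1 → 1, ΔJ = +0 — satisfied.

parity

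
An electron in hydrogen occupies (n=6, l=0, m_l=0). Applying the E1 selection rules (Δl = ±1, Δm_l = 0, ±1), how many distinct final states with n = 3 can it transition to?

E1 requires Δl = ±1, so l_f ∈ {-1, 1}; with 0 ≤ l_f ≤ n_f−1 = 2, the allowed l_f values are {1}.
For l_f = 1: m_f ∈ {m_i−1, m_i, m_i+1} ∩ [−1, 1] = {-1, 0, 1} → 3 states.
Total: 3.

3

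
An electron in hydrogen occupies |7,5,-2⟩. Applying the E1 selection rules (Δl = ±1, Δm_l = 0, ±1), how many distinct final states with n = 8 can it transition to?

6

E1 requires Δl = ±1, so l_f ∈ {4, 6}; with 0 ≤ l_f ≤ n_f−1 = 7, the allowed l_f values are {4, 6}.
For l_f = 4: m_f ∈ {m_i−1, m_i, m_i+1} ∩ [−4, 4] = {-3, -2, -1} → 3 states.
For l_f = 6: m_f ∈ {m_i−1, m_i, m_i+1} ∩ [−6, 6] = {-3, -2, -1} → 3 states.
Total: 6.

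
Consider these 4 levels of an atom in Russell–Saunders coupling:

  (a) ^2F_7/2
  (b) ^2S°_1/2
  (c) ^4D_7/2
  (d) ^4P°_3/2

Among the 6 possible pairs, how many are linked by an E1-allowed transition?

(a)–(b): forbidden (ΔL, ΔJ).
(a)–(c): forbidden (parity, ΔS).
(a)–(d): forbidden (ΔS, ΔL, ΔJ).
(b)–(c): forbidden (ΔS, ΔL, ΔJ).
(b)–(d): forbidden (parity, ΔS).
(c)–(d): forbidden (ΔJ).
Allowed pairs: 0 of 6.

0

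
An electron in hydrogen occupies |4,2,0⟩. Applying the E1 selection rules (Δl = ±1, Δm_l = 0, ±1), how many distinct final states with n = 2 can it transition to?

E1 requires Δl = ±1, so l_f ∈ {1, 3}; with 0 ≤ l_f ≤ n_f−1 = 1, the allowed l_f values are {1}.
For l_f = 1: m_f ∈ {m_i−1, m_i, m_i+1} ∩ [−1, 1] = {-1, 0, 1} → 3 states.
Total: 3.

3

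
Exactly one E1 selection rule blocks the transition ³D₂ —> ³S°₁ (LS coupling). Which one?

the ΔL = 0, ±1 rule

Initial level: S=1, L=2, J=2, parity even. Final level: S=1, L=0, J=1, parity odd.
Parity must change: even → odd — satisfied.
ΔS = 0: S: 1 → 1 — satisfied.
ΔL = 0, ±1 (not L=0↔0): L: 2 → 0, ΔL = -2 — violated.
ΔJ = 0, ±1 (not J=0↔0): J: 2 → 1, ΔJ = -1 — satisfied.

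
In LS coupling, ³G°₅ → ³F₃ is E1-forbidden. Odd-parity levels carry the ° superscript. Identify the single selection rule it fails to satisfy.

the ΔJ = 0, ±1 rule

Initial level: S=1, L=4, J=5, parity odd. Final level: S=1, L=3, J=3, parity even.
Parity must change: odd → even — ✓.
ΔL = 0, ±1 (not L=0↔0): L: 4 → 3, ΔL = -1 — ✓.
ΔS = 0: S: 1 → 1 — ✓.
ΔJ = 0, ±1 (not J=0↔0): J: 5 → 3, ΔJ = -2 — ✗.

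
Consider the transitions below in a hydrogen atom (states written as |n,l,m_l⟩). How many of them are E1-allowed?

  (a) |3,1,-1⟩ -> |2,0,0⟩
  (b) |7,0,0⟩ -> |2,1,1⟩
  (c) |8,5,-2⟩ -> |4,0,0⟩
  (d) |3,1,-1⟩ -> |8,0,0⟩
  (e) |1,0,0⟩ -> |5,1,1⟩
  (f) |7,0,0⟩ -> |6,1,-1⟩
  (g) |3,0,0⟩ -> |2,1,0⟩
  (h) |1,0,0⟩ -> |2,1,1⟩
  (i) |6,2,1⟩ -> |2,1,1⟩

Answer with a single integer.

(a) allowed
(b) allowed
(c) forbidden — Δl = -5 (E1 requires Δl = ±1); Δm_l = +2 (E1 requires Δm_l = 0, ±1)
(d) allowed
(e) allowed
(f) allowed
(g) allowed
(h) allowed
(i) allowed
Total allowed: 8 of 9.

8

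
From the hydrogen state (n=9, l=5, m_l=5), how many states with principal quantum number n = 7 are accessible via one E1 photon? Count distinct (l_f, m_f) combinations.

E1 requires Δl = ±1, so l_f ∈ {4, 6}; with 0 ≤ l_f ≤ n_f−1 = 6, the allowed l_f values are {4, 6}.
For l_f = 4: m_f ∈ {m_i−1, m_i, m_i+1} ∩ [−4, 4] = {4} → 1 state.
For l_f = 6: m_f ∈ {m_i−1, m_i, m_i+1} ∩ [−6, 6] = {4, 5, 6} → 3 states.
Total: 4.

4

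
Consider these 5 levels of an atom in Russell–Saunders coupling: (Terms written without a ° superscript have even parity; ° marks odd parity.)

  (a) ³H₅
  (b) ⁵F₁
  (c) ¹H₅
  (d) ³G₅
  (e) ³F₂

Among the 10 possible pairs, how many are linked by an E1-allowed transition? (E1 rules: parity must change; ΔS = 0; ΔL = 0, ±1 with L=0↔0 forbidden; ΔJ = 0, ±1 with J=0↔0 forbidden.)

0

(a)–(b): forbidden (parity, ΔS, ΔL, ΔJ).
(a)–(c): forbidden (parity, ΔS).
(a)–(d): forbidden (parity).
(a)–(e): forbidden (parity, ΔL, ΔJ).
(b)–(c): forbidden (parity, ΔS, ΔL, ΔJ).
(b)–(d): forbidden (parity, ΔS, ΔJ).
(b)–(e): forbidden (parity, ΔS).
(c)–(d): forbidden (parity, ΔS).
(c)–(e): forbidden (parity, ΔS, ΔL, ΔJ).
(d)–(e): forbidden (parity, ΔJ).
Allowed pairs: 0 of 10.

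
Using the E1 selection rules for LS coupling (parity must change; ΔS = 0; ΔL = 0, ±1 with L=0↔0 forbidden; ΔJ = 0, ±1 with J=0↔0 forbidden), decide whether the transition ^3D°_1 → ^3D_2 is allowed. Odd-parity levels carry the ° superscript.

Initial level: S=1, L=2, J=1, parity odd. Final level: S=1, L=2, J=2, parity even.
Parity must change: odd → even — ok.
ΔL = 0, ±1 (not L=0↔0): L: 2 → 2, ΔL = +0 — ok.
ΔJ = 0, ±1 (not J=0↔0): J: 1 → 2, ΔJ = +1 — ok.
ΔS = 0: S: 1 → 1 — ok.
All four E1 rules are satisfied.

allowed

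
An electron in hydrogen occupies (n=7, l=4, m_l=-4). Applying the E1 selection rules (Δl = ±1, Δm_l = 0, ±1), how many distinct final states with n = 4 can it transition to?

1

E1 requires Δl = ±1, so l_f ∈ {3, 5}; with 0 ≤ l_f ≤ n_f−1 = 3, the allowed l_f values are {3}.
For l_f = 3: m_f ∈ {m_i−1, m_i, m_i+1} ∩ [−3, 3] = {-3} → 1 state.
Total: 1.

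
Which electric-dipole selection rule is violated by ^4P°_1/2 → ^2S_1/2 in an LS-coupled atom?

Reading off the term symbols: S 3/2→1/2, L 1→0, J 1/2→1/2, parity odd→even.
ΔS = 0: S: 3/2 → 1/2 — fails.
ΔL = 0, ±1 (not L=0↔0): L: 1 → 0, ΔL = -1 — ok.
Parity must change: odd → even — ok.
ΔJ = 0, ±1 (not J=0↔0): J: 1/2 → 1/2, ΔJ = +0 — ok.

the ΔS = 0 rule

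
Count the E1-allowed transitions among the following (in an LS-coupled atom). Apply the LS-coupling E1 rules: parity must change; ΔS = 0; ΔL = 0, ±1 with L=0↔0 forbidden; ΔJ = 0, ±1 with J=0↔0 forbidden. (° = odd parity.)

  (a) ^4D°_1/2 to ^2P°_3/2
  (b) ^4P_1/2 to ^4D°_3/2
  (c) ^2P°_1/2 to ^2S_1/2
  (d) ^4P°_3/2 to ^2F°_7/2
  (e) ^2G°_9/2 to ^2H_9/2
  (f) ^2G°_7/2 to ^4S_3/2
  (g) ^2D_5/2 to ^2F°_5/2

(a) forbidden (parity, ΔS fail)
(b) allowed
(c) allowed
(d) forbidden (parity, ΔS, ΔL, ΔJ fail)
(e) allowed
(f) forbidden (ΔS, ΔL, ΔJ fail)
(g) allowed
Total allowed: 4 of 7.

4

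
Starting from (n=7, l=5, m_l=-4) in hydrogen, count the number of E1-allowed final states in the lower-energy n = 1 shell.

E1 requires l_f ∈ {4, 6}, but neither lies in [0, 0], so no final state is reachable.
Total: 0.

0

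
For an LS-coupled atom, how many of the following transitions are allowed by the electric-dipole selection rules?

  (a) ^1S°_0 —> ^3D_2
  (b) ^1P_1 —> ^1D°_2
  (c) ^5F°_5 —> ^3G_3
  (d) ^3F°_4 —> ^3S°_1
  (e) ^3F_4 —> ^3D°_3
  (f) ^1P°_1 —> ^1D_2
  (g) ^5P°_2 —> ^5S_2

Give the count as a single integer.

4

(a) forbidden (ΔS, ΔL, ΔJ fail)
(b) allowed
(c) forbidden (ΔS, ΔJ fail)
(d) forbidden (parity, ΔL, ΔJ fail)
(e) allowed
(f) allowed
(g) allowed
Total allowed: 4 of 7.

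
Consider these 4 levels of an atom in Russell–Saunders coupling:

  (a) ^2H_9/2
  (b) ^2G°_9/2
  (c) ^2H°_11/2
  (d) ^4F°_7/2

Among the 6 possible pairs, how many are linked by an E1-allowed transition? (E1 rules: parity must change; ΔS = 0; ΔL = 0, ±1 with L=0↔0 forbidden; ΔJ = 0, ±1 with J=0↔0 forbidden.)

2

(a)–(b): allowed.
(a)–(c): allowed.
(a)–(d): forbidden (ΔS, ΔL).
(b)–(c): forbidden (parity).
(b)–(d): forbidden (parity, ΔS).
(c)–(d): forbidden (parity, ΔS, ΔL, ΔJ).
Allowed pairs: 2 of 6.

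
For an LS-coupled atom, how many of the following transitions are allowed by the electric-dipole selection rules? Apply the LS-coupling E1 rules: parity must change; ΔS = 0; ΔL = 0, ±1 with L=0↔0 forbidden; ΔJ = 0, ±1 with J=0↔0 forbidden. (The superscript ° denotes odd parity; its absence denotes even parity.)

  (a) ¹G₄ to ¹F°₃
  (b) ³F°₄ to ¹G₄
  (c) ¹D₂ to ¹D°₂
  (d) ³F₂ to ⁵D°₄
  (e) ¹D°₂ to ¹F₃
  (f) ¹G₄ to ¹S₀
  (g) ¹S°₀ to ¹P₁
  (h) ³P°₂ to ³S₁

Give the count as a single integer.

5

(a) allowed
(b) forbidden (ΔS fails)
(c) allowed
(d) forbidden (ΔS, ΔJ fail)
(e) allowed
(f) forbidden (parity, ΔL, ΔJ fail)
(g) allowed
(h) allowed
Total allowed: 5 of 8.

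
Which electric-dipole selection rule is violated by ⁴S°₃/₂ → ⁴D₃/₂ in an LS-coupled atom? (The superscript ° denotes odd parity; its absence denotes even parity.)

Parity must change: odd → even — passes.
ΔS = 0: S: 3/2 → 3/2 — passes.
ΔL = 0, ±1 (not L=0↔0): L: 0 → 2, ΔL = +2 — fails.
ΔJ = 0, ±1 (not J=0↔0): J: 3/2 → 3/2, ΔJ = +0 — passes.

the ΔL = 0, ±1 rule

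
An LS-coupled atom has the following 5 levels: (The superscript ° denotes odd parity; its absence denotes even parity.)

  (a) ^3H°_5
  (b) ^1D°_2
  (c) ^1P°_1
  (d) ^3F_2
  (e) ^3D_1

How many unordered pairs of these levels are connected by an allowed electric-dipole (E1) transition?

0

(a)–(b): forbidden (parity, ΔS, ΔL, ΔJ).
(a)–(c): forbidden (parity, ΔS, ΔL, ΔJ).
(a)–(d): forbidden (ΔL, ΔJ).
(a)–(e): forbidden (ΔL, ΔJ).
(b)–(c): forbidden (parity).
(b)–(d): forbidden (ΔS).
(b)–(e): forbidden (ΔS).
(c)–(d): forbidden (ΔS, ΔL).
(c)–(e): forbidden (ΔS).
(d)–(e): forbidden (parity).
Allowed pairs: 0 of 10.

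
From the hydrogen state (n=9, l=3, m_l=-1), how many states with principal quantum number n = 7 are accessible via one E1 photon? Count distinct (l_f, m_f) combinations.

E1 requires Δl = ±1, so l_f ∈ {2, 4}; with 0 ≤ l_f ≤ n_f−1 = 6, the allowed l_f values are {2, 4}.
For l_f = 2: m_f ∈ {m_i−1, m_i, m_i+1} ∩ [−2, 2] = {-2, -1, 0} → 3 states.
For l_f = 4: m_f ∈ {m_i−1, m_i, m_i+1} ∩ [−4, 4] = {-2, -1, 0} → 3 states.
Total: 6.

6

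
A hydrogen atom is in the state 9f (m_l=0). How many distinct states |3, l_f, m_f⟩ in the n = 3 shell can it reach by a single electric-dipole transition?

E1 requires Δl = ±1, so l_f ∈ {2, 4}; with 0 ≤ l_f ≤ n_f−1 = 2, the allowed l_f values are {2}.
For l_f = 2: m_f ∈ {m_i−1, m_i, m_i+1} ∩ [−2, 2] = {-1, 0, 1} → 3 states.
Total: 3.

3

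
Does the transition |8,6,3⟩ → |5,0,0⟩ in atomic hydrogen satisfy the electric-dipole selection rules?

Initial l = 6, final l = 0, so Δl = -6. E1 requires Δl = ±1: fails.
m_l: 3 → 0 (Δm_l = -3). |Δm_l| ≤ 1 fails.
The transition is electric-dipole forbidden.

forbidden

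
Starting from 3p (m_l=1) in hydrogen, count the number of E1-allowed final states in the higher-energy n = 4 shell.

4

E1 requires Δl = ±1, so l_f ∈ {0, 2}; with 0 ≤ l_f ≤ n_f−1 = 3, the allowed l_f values are {0, 2}.
For l_f = 0: m_f ∈ {m_i−1, m_i, m_i+1} ∩ [−0, 0] = {0} → 1 state.
For l_f = 2: m_f ∈ {m_i−1, m_i, m_i+1} ∩ [−2, 2] = {0, 1, 2} → 3 states.
Total: 4.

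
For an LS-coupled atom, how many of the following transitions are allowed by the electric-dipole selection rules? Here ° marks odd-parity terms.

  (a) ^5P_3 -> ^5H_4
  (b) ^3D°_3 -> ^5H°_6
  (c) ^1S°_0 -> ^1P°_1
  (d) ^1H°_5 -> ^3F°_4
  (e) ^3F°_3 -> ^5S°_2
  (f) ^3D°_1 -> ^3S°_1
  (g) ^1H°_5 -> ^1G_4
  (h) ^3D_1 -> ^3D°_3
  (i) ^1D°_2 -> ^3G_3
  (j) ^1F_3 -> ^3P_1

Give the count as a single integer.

(a) forbidden (parity, ΔL fail)
(b) forbidden (parity, ΔS, ΔL, ΔJ fail)
(c) forbidden (parity fails)
(d) forbidden (parity, ΔS, ΔL fail)
(e) forbidden (parity, ΔS, ΔL fail)
(f) forbidden (parity, ΔL fail)
(g) allowed
(h) forbidden (ΔJ fails)
(i) forbidden (ΔS, ΔL fail)
(j) forbidden (parity, ΔS, ΔL, ΔJ fail)
Total allowed: 1 of 10.

1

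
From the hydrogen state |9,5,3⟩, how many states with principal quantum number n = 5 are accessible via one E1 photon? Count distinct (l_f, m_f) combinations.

3

E1 requires Δl = ±1, so l_f ∈ {4, 6}; with 0 ≤ l_f ≤ n_f−1 = 4, the allowed l_f values are {4}.
For l_f = 4: m_f ∈ {m_i−1, m_i, m_i+1} ∩ [−4, 4] = {2, 3, 4} → 3 states.
Total: 3.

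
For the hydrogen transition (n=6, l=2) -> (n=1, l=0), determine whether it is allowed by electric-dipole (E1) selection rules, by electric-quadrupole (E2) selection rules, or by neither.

E2

Δl = 0 − 2 = -2; l_i + l_f = 2.
E1 (Δl = ±1): not satisfied.
E2 (Δl = 0,±2, l_i+l_f ≥ 2): satisfied.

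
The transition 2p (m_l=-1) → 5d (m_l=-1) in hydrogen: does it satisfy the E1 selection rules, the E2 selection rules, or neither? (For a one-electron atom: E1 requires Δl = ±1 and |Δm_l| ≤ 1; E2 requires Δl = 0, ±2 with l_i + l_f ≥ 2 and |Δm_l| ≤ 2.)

Δl = 2 − 1 = +1; l_i + l_f = 3.
Δm_l = +0.
E1 (Δl = ±1, |Δm_l| ≤ 1): satisfied.
E2 (Δl = 0,±2, l_i+l_f ≥ 2, |Δm_l| ≤ 2): not satisfied.

E1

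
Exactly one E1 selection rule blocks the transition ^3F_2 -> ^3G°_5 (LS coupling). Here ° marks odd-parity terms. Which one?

the ΔJ = 0, ±1 rule

Initial level: S=1, L=3, J=2, parity even. Final level: S=1, L=4, J=5, parity odd.
Parity must change: even → odd — ok.
ΔS = 0: S: 1 → 1 — ok.
ΔL = 0, ±1 (not L=0↔0): L: 3 → 4, ΔL = +1 — ok.
ΔJ = 0, ±1 (not J=0↔0): J: 2 → 5, ΔJ = +3 — fails.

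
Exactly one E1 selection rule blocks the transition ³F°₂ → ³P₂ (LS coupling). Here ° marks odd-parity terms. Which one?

the ΔL = 0, ±1 rule

Initial level: S=1, L=3, J=2, parity odd. Final level: S=1, L=1, J=2, parity even.
Parity must change: odd → even — satisfied.
ΔS = 0: S: 1 → 1 — satisfied.
ΔL = 0, ±1 (not L=0↔0): L: 3 → 1, ΔL = -2 — violated.
ΔJ = 0, ±1 (not J=0↔0): J: 2 → 2, ΔJ = +0 — satisfied.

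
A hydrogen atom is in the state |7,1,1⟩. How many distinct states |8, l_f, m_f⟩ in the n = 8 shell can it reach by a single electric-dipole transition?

4

E1 requires Δl = ±1, so l_f ∈ {0, 2}; with 0 ≤ l_f ≤ n_f−1 = 7, the allowed l_f values are {0, 2}.
For l_f = 0: m_f ∈ {m_i−1, m_i, m_i+1} ∩ [−0, 0] = {0} → 1 state.
For l_f = 2: m_f ∈ {m_i−1, m_i, m_i+1} ∩ [−2, 2] = {0, 1, 2} → 3 states.
Total: 4.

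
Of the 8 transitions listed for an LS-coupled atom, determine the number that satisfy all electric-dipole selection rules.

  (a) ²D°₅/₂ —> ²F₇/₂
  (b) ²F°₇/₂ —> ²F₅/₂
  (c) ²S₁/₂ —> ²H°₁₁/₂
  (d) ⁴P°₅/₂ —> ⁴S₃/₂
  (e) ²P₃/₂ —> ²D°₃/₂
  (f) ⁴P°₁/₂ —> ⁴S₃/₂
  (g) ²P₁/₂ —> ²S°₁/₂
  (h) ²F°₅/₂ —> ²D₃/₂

(a) allowed
(b) allowed
(c) forbidden (ΔL, ΔJ fail)
(d) allowed
(e) allowed
(f) allowed
(g) allowed
(h) allowed
Total allowed: 7 of 8.

7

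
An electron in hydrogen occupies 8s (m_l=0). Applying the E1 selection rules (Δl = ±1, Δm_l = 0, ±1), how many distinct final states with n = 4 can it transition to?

E1 requires Δl = ±1, so l_f ∈ {-1, 1}; with 0 ≤ l_f ≤ n_f−1 = 3, the allowed l_f values are {1}.
For l_f = 1: m_f ∈ {m_i−1, m_i, m_i+1} ∩ [−1, 1] = {-1, 0, 1} → 3 states.
Total: 3.

3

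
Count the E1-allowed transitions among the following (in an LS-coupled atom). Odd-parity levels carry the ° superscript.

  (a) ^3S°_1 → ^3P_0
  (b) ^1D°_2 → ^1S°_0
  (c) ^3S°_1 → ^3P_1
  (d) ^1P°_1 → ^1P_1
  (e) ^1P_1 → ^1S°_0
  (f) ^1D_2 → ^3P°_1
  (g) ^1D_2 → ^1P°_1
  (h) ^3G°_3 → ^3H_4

(a) allowed
(b) forbidden (parity, ΔL, ΔJ fail)
(c) allowed
(d) allowed
(e) allowed
(f) forbidden (ΔS fails)
(g) allowed
(h) allowed
Total allowed: 6 of 8.

6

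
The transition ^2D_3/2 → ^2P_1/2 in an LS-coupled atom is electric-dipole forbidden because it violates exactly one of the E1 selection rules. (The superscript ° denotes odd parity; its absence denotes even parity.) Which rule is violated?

parity

Parity must change: even → even — ✗.
ΔS = 0: S: 1/2 → 1/2 — ✓.
ΔL = 0, ±1 (not L=0↔0): L: 2 → 1, ΔL = -1 — ✓.
ΔJ = 0, ±1 (not J=0↔0): J: 3/2 → 1/2, ΔJ = -1 — ✓.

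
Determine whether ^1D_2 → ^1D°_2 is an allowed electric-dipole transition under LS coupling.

allowed

Reading off the term symbols: S 0→0, L 2→2, J 2→2, parity even→odd.
Parity must change: even → odd — ok.
ΔS = 0: S: 0 → 0 — ok.
ΔL = 0, ±1 (not L=0↔0): L: 2 → 2, ΔL = +0 — ok.
ΔJ = 0, ±1 (not J=0↔0): J: 2 → 2, ΔJ = +0 — ok.
All four E1 rules are satisfied.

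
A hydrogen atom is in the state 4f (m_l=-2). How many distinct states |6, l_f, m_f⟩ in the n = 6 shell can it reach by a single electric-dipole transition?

5

E1 requires Δl = ±1, so l_f ∈ {2, 4}; with 0 ≤ l_f ≤ n_f−1 = 5, the allowed l_f values are {2, 4}.
For l_f = 2: m_f ∈ {m_i−1, m_i, m_i+1} ∩ [−2, 2] = {-2, -1} → 2 states.
For l_f = 4: m_f ∈ {m_i−1, m_i, m_i+1} ∩ [−4, 4] = {-3, -2, -1} → 3 states.
Total: 5.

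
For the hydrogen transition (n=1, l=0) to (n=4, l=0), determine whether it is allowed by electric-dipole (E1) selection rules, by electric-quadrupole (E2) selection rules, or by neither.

Δl = 0 − 0 = +0; l_i + l_f = 0.
E1 (Δl = ±1): not satisfied.
E2 (Δl = 0,±2, l_i+l_f ≥ 2): not satisfied.

neither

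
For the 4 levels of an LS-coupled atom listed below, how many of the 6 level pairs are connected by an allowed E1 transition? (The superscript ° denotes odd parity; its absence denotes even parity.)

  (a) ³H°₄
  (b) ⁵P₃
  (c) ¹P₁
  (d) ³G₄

1

(a)–(b): forbidden (ΔS, ΔL).
(a)–(c): forbidden (ΔS, ΔL, ΔJ).
(a)–(d): allowed.
(b)–(c): forbidden (parity, ΔS, ΔJ).
(b)–(d): forbidden (parity, ΔS, ΔL).
(c)–(d): forbidden (parity, ΔS, ΔL, ΔJ).
Allowed pairs: 1 of 6.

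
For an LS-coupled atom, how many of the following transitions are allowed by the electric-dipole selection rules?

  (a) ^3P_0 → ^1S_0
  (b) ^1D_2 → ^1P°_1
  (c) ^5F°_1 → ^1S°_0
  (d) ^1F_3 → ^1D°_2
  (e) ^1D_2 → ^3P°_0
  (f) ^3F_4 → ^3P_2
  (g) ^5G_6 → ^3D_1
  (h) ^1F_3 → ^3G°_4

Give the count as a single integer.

2

(a) forbidden (parity, ΔS, ΔJ fail)
(b) allowed
(c) forbidden (parity, ΔS, ΔL fail)
(d) allowed
(e) forbidden (ΔS, ΔJ fail)
(f) forbidden (parity, ΔL, ΔJ fail)
(g) forbidden (parity, ΔS, ΔL, ΔJ fail)
(h) forbidden (ΔS fails)
Total allowed: 2 of 8.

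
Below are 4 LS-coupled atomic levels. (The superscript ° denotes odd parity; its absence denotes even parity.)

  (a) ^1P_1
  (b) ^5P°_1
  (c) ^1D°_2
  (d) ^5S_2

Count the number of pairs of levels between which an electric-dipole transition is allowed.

(a)–(b): forbidden (ΔS).
(a)–(c): allowed.
(a)–(d): forbidden (parity, ΔS).
(b)–(c): forbidden (parity, ΔS).
(b)–(d): allowed.
(c)–(d): forbidden (ΔS, ΔL).
Allowed pairs: 2 of 6.

2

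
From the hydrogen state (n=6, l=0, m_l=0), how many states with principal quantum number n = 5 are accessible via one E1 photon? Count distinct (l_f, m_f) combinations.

E1 requires Δl = ±1, so l_f ∈ {-1, 1}; with 0 ≤ l_f ≤ n_f−1 = 4, the allowed l_f values are {1}.
For l_f = 1: m_f ∈ {m_i−1, m_i, m_i+1} ∩ [−1, 1] = {-1, 0, 1} → 3 states.
Total: 3.

3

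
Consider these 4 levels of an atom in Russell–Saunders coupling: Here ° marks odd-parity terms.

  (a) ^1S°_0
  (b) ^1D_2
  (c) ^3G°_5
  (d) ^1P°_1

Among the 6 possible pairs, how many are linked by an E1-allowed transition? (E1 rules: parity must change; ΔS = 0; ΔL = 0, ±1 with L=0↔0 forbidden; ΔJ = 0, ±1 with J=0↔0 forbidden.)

(a)–(b): forbidden (ΔL, ΔJ).
(a)–(c): forbidden (parity, ΔS, ΔL, ΔJ).
(a)–(d): forbidden (parity).
(b)–(c): forbidden (ΔS, ΔL, ΔJ).
(b)–(d): allowed.
(c)–(d): forbidden (parity, ΔS, ΔL, ΔJ).
Allowed pairs: 1 of 6.

1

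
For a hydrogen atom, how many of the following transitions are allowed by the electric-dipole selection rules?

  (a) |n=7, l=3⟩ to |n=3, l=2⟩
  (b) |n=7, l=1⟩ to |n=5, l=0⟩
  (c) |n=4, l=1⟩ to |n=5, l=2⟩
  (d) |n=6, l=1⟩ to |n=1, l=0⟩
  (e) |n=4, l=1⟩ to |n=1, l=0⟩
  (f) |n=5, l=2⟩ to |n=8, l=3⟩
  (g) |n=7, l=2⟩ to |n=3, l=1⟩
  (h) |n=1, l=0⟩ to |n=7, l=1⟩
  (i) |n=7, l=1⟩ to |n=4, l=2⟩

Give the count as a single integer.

(a) allowed
(b) allowed
(c) allowed
(d) allowed
(e) allowed
(f) allowed
(g) allowed
(h) allowed
(i) allowed
Total allowed: 9 of 9.

9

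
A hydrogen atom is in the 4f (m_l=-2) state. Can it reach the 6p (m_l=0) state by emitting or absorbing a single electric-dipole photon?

forbidden

Δl = 1 − 3 = -2; the E1 rule Δl = ±1 is fails.
Δm_l = 0 − (-2) = +2. E1 requires Δm_l = 0, ±1: fails.
The transition is electric-dipole forbidden.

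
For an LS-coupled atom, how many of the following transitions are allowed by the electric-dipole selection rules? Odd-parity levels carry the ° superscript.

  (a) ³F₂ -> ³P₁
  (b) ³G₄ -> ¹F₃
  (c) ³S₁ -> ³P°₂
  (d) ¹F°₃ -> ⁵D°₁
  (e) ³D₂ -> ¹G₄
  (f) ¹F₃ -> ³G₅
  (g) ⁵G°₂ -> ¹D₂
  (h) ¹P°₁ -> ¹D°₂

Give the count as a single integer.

(a) forbidden (parity, ΔL fail)
(b) forbidden (parity, ΔS fail)
(c) allowed
(d) forbidden (parity, ΔS, ΔJ fail)
(e) forbidden (parity, ΔS, ΔL, ΔJ fail)
(f) forbidden (parity, ΔS, ΔJ fail)
(g) forbidden (ΔS, ΔL fail)
(h) forbidden (parity fails)
Total allowed: 1 of 8.

1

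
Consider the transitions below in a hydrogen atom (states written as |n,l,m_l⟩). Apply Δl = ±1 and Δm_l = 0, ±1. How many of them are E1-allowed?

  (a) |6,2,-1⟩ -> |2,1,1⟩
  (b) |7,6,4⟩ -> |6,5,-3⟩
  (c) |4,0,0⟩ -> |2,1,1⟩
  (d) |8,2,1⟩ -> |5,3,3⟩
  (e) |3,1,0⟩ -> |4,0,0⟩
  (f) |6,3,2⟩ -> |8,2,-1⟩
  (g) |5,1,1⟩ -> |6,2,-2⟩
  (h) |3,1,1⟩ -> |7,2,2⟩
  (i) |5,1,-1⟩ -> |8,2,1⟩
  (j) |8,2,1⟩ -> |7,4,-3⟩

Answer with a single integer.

3

(a) forbidden — Δm_l = +2 (E1 requires Δm_l = 0, ±1)
(b) forbidden — Δm_l = -7 (E1 requires Δm_l = 0, ±1)
(c) allowed
(d) forbidden — Δm_l = +2 (E1 requires Δm_l = 0, ±1)
(e) allowed
(f) forbidden — Δm_l = -3 (E1 requires Δm_l = 0, ±1)
(g) forbidden — Δm_l = -3 (E1 requires Δm_l = 0, ±1)
(h) allowed
(i) forbidden — Δm_l = +2 (E1 requires Δm_l = 0, ±1)
(j) forbidden — Δl = +2 (E1 requires Δl = ±1); Δm_l = -4 (E1 requires Δm_l = 0, ±1)
Total allowed: 3 of 10.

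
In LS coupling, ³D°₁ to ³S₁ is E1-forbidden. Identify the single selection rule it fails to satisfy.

Reading off the term symbols: S 1→1, L 2→0, J 1→1, parity odd→even.
Parity must change: odd → even — satisfied.
ΔS = 0: S: 1 → 1 — satisfied.
ΔL = 0, ±1 (not L=0↔0): L: 2 → 0, ΔL = -2 — violated.
ΔJ = 0, ±1 (not J=0↔0): J: 1 → 1, ΔJ = +0 — satisfied.

the ΔL = 0, ±1 rule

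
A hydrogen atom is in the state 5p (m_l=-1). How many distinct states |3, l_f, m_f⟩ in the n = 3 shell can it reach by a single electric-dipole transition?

4

E1 requires Δl = ±1, so l_f ∈ {0, 2}; with 0 ≤ l_f ≤ n_f−1 = 2, the allowed l_f values are {0, 2}.
For l_f = 0: m_f ∈ {m_i−1, m_i, m_i+1} ∩ [−0, 0] = {0} → 1 state.
For l_f = 2: m_f ∈ {m_i−1, m_i, m_i+1} ∩ [−2, 2] = {-2, -1, 0} → 3 states.
Total: 4.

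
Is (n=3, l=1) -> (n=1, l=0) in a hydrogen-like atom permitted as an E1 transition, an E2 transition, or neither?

E1

Δl = 0 − 1 = -1; l_i + l_f = 1.
E1 (Δl = ±1): satisfied.
E2 (Δl = 0,±2, l_i+l_f ≥ 2): not satisfied.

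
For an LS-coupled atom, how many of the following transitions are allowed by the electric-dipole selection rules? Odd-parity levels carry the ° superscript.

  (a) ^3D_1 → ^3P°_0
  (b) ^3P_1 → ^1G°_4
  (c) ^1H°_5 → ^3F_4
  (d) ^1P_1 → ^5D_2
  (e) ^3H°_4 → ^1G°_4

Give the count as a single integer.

(a) allowed
(b) forbidden (ΔS, ΔL, ΔJ fail)
(c) forbidden (ΔS, ΔL fail)
(d) forbidden (parity, ΔS fail)
(e) forbidden (parity, ΔS fail)
Total allowed: 1 of 5.

1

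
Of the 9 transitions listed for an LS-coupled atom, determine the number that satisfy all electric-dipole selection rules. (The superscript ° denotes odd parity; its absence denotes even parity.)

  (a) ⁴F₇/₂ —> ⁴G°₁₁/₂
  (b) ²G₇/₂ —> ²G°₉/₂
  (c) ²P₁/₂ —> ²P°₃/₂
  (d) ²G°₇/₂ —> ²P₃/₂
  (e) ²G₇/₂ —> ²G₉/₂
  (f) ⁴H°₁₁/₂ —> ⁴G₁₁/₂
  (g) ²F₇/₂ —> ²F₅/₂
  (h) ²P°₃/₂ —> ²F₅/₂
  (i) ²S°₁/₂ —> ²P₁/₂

4

(a) forbidden (ΔJ fails)
(b) allowed
(c) allowed
(d) forbidden (ΔL, ΔJ fail)
(e) forbidden (parity fails)
(f) allowed
(g) forbidden (parity fails)
(h) forbidden (ΔL fails)
(i) allowed
Total allowed: 4 of 9.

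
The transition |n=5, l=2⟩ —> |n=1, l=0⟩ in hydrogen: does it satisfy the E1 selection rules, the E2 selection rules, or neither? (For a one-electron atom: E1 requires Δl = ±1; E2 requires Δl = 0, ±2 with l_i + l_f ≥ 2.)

Δl = 0 − 2 = -2; l_i + l_f = 2.
E1 (Δl = ±1): not satisfied.
E2 (Δl = 0,±2, l_i+l_f ≥ 2): satisfied.

E2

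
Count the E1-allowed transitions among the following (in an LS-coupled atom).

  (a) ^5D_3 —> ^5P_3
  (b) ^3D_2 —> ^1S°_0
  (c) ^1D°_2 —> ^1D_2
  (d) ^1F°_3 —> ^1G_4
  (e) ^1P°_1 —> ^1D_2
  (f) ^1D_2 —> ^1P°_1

4

(a) forbidden (parity fails)
(b) forbidden (ΔS, ΔL, ΔJ fail)
(c) allowed
(d) allowed
(e) allowed
(f) allowed
Total allowed: 4 of 6.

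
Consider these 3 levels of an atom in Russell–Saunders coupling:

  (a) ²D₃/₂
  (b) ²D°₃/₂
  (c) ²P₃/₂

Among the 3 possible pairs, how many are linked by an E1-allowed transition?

2

(a)–(b): allowed.
(a)–(c): forbidden (parity).
(b)–(c): allowed.
Allowed pairs: 2 of 3.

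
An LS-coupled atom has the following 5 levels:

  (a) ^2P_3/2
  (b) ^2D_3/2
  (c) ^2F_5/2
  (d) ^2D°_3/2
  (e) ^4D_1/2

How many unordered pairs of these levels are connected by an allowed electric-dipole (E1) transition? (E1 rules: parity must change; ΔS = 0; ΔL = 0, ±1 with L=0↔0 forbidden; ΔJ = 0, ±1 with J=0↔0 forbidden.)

3

(a)–(b): forbidden (parity).
(a)–(c): forbidden (parity, ΔL).
(a)–(d): allowed.
(a)–(e): forbidden (parity, ΔS).
(b)–(c): forbidden (parity).
(b)–(d): allowed.
(b)–(e): forbidden (parity, ΔS).
(c)–(d): allowed.
(c)–(e): forbidden (parity, ΔS, ΔJ).
(d)–(e): forbidden (ΔS).
Allowed pairs: 3 of 10.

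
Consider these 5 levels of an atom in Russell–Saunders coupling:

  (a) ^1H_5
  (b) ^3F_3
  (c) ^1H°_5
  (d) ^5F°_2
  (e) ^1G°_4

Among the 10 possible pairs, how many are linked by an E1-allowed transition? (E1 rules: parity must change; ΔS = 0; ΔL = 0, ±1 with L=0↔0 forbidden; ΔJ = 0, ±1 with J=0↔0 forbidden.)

(a)–(b): forbidden (parity, ΔS, ΔL, ΔJ).
(a)–(c): allowed.
(a)–(d): forbidden (ΔS, ΔL, ΔJ).
(a)–(e): allowed.
(b)–(c): forbidden (ΔS, ΔL, ΔJ).
(b)–(d): forbidden (ΔS).
(b)–(e): forbidden (ΔS).
(c)–(d): forbidden (parity, ΔS, ΔL, ΔJ).
(c)–(e): forbidden (parity).
(d)–(e): forbidden (parity, ΔS, ΔJ).
Allowed pairs: 2 of 10.

2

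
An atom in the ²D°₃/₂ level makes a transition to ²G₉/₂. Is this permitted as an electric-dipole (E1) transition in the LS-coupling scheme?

forbidden

Reading off the term symbols: S 1/2→1/2, L 2→4, J 3/2→9/2, parity odd→even.
ΔS = 0: S: 1/2 → 1/2 — ✓.
Parity must change: odd → even — ✓.
ΔL = 0, ±1 (not L=0↔0): L: 2 → 4, ΔL = +2 — ✗.
ΔJ = 0, ±1 (not J=0↔0): J: 3/2 → 9/2, ΔJ = +3 — ✗.
Rule(s) violated: ΔL, ΔJ.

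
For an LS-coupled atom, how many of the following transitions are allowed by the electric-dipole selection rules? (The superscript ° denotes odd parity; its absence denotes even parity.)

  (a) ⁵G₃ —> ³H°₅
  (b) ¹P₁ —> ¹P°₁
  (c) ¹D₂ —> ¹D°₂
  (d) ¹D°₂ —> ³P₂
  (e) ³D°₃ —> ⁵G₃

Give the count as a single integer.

(a) forbidden (ΔS, ΔJ fail)
(b) allowed
(c) allowed
(d) forbidden (ΔS fails)
(e) forbidden (ΔS, ΔL fail)
Total allowed: 2 of 5.

2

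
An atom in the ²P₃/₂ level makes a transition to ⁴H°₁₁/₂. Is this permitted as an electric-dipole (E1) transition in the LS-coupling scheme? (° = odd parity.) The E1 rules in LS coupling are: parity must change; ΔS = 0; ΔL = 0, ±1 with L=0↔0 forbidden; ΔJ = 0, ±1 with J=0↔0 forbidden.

forbidden

ΔJ = 0, ±1 (not J=0↔0): J: 3/2 → 11/2, ΔJ = +4 — ✗.
ΔS = 0: S: 1/2 → 3/2 — ✗.
Parity must change: even → odd — ✓.
ΔL = 0, ±1 (not L=0↔0): L: 1 → 5, ΔL = +4 — ✗.
Rule(s) violated: ΔS, ΔL, ΔJ.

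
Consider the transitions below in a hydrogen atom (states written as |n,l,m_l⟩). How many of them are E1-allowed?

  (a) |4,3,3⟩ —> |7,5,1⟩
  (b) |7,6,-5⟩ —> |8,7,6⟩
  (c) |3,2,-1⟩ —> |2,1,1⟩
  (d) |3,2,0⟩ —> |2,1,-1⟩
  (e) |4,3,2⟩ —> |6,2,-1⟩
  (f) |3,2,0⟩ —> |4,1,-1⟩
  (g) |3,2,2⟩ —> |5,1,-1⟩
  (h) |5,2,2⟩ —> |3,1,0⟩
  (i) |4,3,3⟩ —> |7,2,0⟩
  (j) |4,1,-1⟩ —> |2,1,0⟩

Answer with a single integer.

(a) forbidden — Δl = +2 (E1 requires Δl = ±1); Δm_l = -2 (E1 requires Δm_l = 0, ±1)
(b) forbidden — Δm_l = +11 (E1 requires Δm_l = 0, ±1)
(c) forbidden — Δm_l = +2 (E1 requires Δm_l = 0, ±1)
(d) allowed
(e) forbidden — Δm_l = -3 (E1 requires Δm_l = 0, ±1)
(f) allowed
(g) forbidden — Δm_l = -3 (E1 requires Δm_l = 0, ±1)
(h) forbidden — Δm_l = -2 (E1 requires Δm_l = 0, ±1)
(i) forbidden — Δm_l = -3 (E1 requires Δm_l = 0, ±1)
(j) forbidden — Δl = +0 (E1 requires Δl = ±1)
Total allowed: 2 of 10.

2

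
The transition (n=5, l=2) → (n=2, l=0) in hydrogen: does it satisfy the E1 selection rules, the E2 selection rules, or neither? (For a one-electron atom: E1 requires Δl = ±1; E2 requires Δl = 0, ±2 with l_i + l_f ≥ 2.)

E2

Δl = 0 − 2 = -2; l_i + l_f = 2.
E1 (Δl = ±1): not satisfied.
E2 (Δl = 0,±2, l_i+l_f ≥ 2): satisfied.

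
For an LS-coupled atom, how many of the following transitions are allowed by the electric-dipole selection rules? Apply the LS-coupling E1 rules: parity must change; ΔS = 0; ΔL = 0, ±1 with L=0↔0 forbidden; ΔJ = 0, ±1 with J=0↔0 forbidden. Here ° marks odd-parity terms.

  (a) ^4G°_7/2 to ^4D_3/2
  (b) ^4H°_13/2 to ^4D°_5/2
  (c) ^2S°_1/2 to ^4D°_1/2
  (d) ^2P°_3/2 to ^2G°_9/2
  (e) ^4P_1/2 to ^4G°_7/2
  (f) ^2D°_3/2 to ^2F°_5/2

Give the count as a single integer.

0

(a) forbidden (ΔL, ΔJ fail)
(b) forbidden (parity, ΔL, ΔJ fail)
(c) forbidden (parity, ΔS, ΔL fail)
(d) forbidden (parity, ΔL, ΔJ fail)
(e) forbidden (ΔL, ΔJ fail)
(f) forbidden (parity fails)
Total allowed: 0 of 6.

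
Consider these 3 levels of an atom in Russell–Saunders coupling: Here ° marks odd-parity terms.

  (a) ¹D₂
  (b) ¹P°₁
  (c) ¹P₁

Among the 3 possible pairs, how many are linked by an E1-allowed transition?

2

(a)–(b): allowed.
(a)–(c): forbidden (parity).
(b)–(c): allowed.
Allowed pairs: 2 of 3.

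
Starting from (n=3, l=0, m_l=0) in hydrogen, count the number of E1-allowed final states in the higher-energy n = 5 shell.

3

E1 requires Δl = ±1, so l_f ∈ {-1, 1}; with 0 ≤ l_f ≤ n_f−1 = 4, the allowed l_f values are {1}.
For l_f = 1: m_f ∈ {m_i−1, m_i, m_i+1} ∩ [−1, 1] = {-1, 0, 1} → 3 states.
Total: 3.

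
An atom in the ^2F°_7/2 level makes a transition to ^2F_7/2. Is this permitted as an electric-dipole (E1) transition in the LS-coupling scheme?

ΔS = 0: S: 1/2 → 1/2 — ok.
ΔJ = 0, ±1 (not J=0↔0): J: 7/2 → 7/2, ΔJ = +0 — ok.
Parity must change: odd → even — ok.
ΔL = 0, ±1 (not L=0↔0): L: 3 → 3, ΔL = +0 — ok.
All four E1 rules are satisfied.

allowed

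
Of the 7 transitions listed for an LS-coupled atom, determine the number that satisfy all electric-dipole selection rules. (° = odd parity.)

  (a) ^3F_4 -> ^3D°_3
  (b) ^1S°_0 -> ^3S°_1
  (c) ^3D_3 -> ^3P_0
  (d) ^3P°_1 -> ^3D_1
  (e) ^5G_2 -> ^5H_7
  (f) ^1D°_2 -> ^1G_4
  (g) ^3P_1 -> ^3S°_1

3

(a) allowed
(b) forbidden (parity, ΔS, ΔL fail)
(c) forbidden (parity, ΔJ fail)
(d) allowed
(e) forbidden (parity, ΔJ fail)
(f) forbidden (ΔL, ΔJ fail)
(g) allowed
Total allowed: 3 of 7.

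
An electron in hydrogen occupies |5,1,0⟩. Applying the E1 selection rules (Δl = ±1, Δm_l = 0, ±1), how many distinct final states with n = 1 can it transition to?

1

E1 requires Δl = ±1, so l_f ∈ {0, 2}; with 0 ≤ l_f ≤ n_f−1 = 0, the allowed l_f values are {0}.
For l_f = 0: m_f ∈ {m_i−1, m_i, m_i+1} ∩ [−0, 0] = {0} → 1 state.
Total: 1.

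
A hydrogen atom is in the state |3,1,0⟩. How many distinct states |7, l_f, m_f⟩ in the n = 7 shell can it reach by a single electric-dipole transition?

4

E1 requires Δl = ±1, so l_f ∈ {0, 2}; with 0 ≤ l_f ≤ n_f−1 = 6, the allowed l_f values are {0, 2}.
For l_f = 0: m_f ∈ {m_i−1, m_i, m_i+1} ∩ [−0, 0] = {0} → 1 state.
For l_f = 2: m_f ∈ {m_i−1, m_i, m_i+1} ∩ [−2, 2] = {-1, 0, 1} → 3 states.
Total: 4.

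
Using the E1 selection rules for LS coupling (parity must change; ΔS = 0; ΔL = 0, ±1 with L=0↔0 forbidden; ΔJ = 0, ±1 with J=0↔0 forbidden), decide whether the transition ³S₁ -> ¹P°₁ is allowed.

Reading off the term symbols: S 1→0, L 0→1, J 1→1, parity even→odd.
Parity must change: even → odd — ok.
ΔS = 0: S: 1 → 0 — fails.
ΔL = 0, ±1 (not L=0↔0): L: 0 → 1, ΔL = +1 — ok.
ΔJ = 0, ±1 (not J=0↔0): J: 1 → 1, ΔJ = +0 — ok.
Rule(s) violated: ΔS.

forbidden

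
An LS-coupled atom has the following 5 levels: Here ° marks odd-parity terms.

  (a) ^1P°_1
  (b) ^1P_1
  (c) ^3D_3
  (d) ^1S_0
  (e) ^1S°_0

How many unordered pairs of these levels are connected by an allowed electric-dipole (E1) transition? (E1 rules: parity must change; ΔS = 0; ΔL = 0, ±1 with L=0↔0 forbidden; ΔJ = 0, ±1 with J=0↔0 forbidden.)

(a)–(b): allowed.
(a)–(c): forbidden (ΔS, ΔJ).
(a)–(d): allowed.
(a)–(e): forbidden (parity).
(b)–(c): forbidden (parity, ΔS, ΔJ).
(b)–(d): forbidden (parity).
(b)–(e): allowed.
(c)–(d): forbidden (parity, ΔS, ΔL, ΔJ).
(c)–(e): forbidden (ΔS, ΔL, ΔJ).
(d)–(e): forbidden (ΔL, ΔJ).
Allowed pairs: 3 of 10.

3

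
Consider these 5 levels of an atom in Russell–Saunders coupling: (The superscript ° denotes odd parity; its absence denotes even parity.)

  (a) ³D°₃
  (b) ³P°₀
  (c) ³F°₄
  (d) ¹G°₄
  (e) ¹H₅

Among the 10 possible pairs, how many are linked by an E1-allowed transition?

1

(a)–(b): forbidden (parity, ΔJ).
(a)–(c): forbidden (parity).
(a)–(d): forbidden (parity, ΔS, ΔL).
(a)–(e): forbidden (ΔS, ΔL, ΔJ).
(b)–(c): forbidden (parity, ΔL, ΔJ).
(b)–(d): forbidden (parity, ΔS, ΔL, ΔJ).
(b)–(e): forbidden (ΔS, ΔL, ΔJ).
(c)–(d): forbidden (parity, ΔS).
(c)–(e): forbidden (ΔS, ΔL).
(d)–(e): allowed.
Allowed pairs: 1 of 10.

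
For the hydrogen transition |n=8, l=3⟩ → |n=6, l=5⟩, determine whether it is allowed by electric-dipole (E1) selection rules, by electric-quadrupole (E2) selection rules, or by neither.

Δl = 5 − 3 = +2; l_i + l_f = 8.
E1 (Δl = ±1): not satisfied.
E2 (Δl = 0,±2, l_i+l_f ≥ 2): satisfied.

E2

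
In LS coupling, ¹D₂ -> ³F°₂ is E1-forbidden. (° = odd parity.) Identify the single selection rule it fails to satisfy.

Reading off the term symbols: S 0→1, L 2→3, J 2→2, parity even→odd.
ΔS = 0: S: 0 → 1 — ✗.
Parity must change: even → odd — ✓.
ΔL = 0, ±1 (not L=0↔0): L: 2 → 3, ΔL = +1 — ✓.
ΔJ = 0, ±1 (not J=0↔0): J: 2 → 2, ΔJ = +0 — ✓.

the ΔS = 0 rule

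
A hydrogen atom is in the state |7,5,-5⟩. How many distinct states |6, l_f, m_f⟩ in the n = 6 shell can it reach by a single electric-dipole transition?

E1 requires Δl = ±1, so l_f ∈ {4, 6}; with 0 ≤ l_f ≤ n_f−1 = 5, the allowed l_f values are {4}.
For l_f = 4: m_f ∈ {m_i−1, m_i, m_i+1} ∩ [−4, 4] = {-4} → 1 state.
Total: 1.

1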